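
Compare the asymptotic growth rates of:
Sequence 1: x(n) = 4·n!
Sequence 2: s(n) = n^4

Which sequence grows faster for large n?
Comparing growth rates:
Growth-rate hierarchy: log n ≺ any polynomial ≺ any exponential cⁿ (c>1) ≺ n! ≺ nⁿ.
factorial dominates polynomial degree 4 asymptotically.

x(n) grows faster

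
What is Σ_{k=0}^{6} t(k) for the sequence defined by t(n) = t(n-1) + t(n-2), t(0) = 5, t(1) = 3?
Computing the sequence terms: 5, 3, 8, 11, 19, 30, 49
Adding these values together:

125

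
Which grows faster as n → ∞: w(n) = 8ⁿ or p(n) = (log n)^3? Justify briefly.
Comparing growth rates:
Growth-rate hierarchy: log n ≺ any polynomial ≺ any exponential cⁿ (c>1) ≺ n! ≺ nⁿ.
exponential base 8 dominates polylogarithmic (log n)^3 asymptotically.

w(n) grows faster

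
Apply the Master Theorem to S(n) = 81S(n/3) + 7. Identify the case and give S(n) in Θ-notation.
Master Theorem template: S(n) = a·S(n/b) + f(n).
Here: a=81, b=3, f(n)=7
Compute log_b(a) = log_3(81) = 4.
f(n) = 7 = O(n^(4-ε)) with ε = 4. Case 1: S(n) = Θ(n^log_b(a)) = Θ(n^4).

Case 1: S(n) = Θ(n^4)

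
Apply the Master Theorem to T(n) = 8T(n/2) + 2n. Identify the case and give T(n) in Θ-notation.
Master Theorem template: T(n) = a·T(n/b) + f(n).
Here: a=8, b=2, f(n)=2n
Compute log_b(a) = log_2(8) = 3.
f(n) = 2n = O(n^(3-ε)) with ε = 2. Case 1: T(n) = Θ(n^log_b(a)) = Θ(n^3).

Case 1: T(n) = Θ(n^3)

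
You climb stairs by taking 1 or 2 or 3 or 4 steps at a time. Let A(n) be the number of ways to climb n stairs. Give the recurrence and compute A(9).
Condition on the size of the last step (1 to 4): before it there were n-1, …, n-4 stairs climbed, and these cases are disjoint, so A(n) = A(n-1) + A(n-2) + A(n-3) + A(n-4) (order-4 linear recurrence).
Initial conditions by direct count (compositions of i into parts ≤ 4): A(1) = 1; A(2) = 2; A(3) = 4; A(4) = 8.
Iterating the recurrence: A(5) = 15, A(6) = 29, A(7) = 56, A(8) = 108, A(9) = 208.

A(n) = A(n-1) + A(n-2) + A(n-3) + A(n-4), A(1) = 1, A(2) = 2, A(3) = 4, A(4) = 8; A(9) = 208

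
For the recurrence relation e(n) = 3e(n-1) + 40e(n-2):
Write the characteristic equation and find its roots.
Substitute e(n) = rⁿ and divide through by rⁿ⁻²: r² - 3r - 40 = 0
Factor: (r - 8)(r + 5) = 0, so r = 8, -5.
General solution: e(n) = A·8ⁿ + B·(-5)ⁿ

Characteristic: r² - 3r - 40 = 0, Roots: r = 8, -5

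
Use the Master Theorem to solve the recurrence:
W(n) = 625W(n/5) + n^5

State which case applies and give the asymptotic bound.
Master Theorem template: W(n) = a·W(n/b) + f(n).
Here: a=625, b=5, f(n)=n^5
Compute log_b(a) = log_5(625) = 4.
f(n) = n^5 = Ω(n^(4+ε)) with ε = 1, and the regularity condition holds (a·f(n/b) = (a/b^5)·f(n) with a/b^5 = 5^-1 < 1). Case 3: W(n) = Θ(f(n)) = Θ(n^5).

Case 3: W(n) = Θ(n^5)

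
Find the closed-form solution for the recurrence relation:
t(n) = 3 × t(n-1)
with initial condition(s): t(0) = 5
Recurrence: t(n) = 3 × t(n-1), initial: t(0) = 5.
Each term is 3 times the previous, so this is geometric with ratio 3. After n steps: t(n) = t(0)·3ⁿ = 5·3ⁿ.

t(n) = 5·3ⁿ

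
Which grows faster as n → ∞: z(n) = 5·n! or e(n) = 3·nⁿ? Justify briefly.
Comparing growth rates:
Growth-rate hierarchy: log n ≺ any polynomial ≺ any exponential cⁿ (c>1) ≺ n! ≺ nⁿ.
super-exponential nⁿ dominates factorial asymptotically.

e(n) grows faster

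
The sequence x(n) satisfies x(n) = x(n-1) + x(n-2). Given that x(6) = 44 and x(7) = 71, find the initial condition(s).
Work backwards using x(k) = x(k+2) - x(k+1):
x(5) = x(7) - x(6) = 71 - 44 = 27
x(4) = x(6) - x(5) = 44 - 27 = 17
x(3) = x(5) - x(4) = 27 - 17 = 10
x(2) = x(4) - x(3) = 17 - 10 = 7
x(1) = x(3) - x(2) = 10 - 7 = 3
x(0) = x(2) - x(1) = 7 - 3 = 4

x(0) = 4, x(1) = 3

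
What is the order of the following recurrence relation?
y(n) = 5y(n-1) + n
The order is the largest lag k for which y(n-k) appears. Here the deepest term is y(n-1) (the n term is non-homogeneous and does not affect the order), so the order is 1.

Order 1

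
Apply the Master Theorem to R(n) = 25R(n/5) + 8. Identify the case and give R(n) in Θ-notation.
Master Theorem template: R(n) = a·R(n/b) + f(n).
Here: a=25, b=5, f(n)=8
Compute log_b(a) = log_5(25) = 2.
f(n) = 8 = O(n^(2-ε)) with ε = 2. Case 1: R(n) = Θ(n^log_b(a)) = Θ(n^2).

Case 1: R(n) = Θ(n^2)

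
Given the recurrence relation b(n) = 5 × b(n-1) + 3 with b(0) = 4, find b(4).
Computing step by step:
b(0) = 4
b(1) = 5 × 4 + 3 = 23
b(2) = 5 × 23 + 3 = 118
b(3) = 5 × 118 + 3 = 593
b(4) = 5 × 593 + 3 = 2968

2968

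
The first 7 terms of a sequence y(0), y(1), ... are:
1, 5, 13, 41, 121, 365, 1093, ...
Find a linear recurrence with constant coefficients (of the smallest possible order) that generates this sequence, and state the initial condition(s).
Look for the lowest-order linear relation among consecutive terms.
Observation: y(n) - 2·y(n-1) - (3)·y(n-2) = 0 holds for the shown terms, and no order-1 relation y(n) = α·y(n-1) + β fits.
Check at n=3: 2·13 + (3)·5 = 41. ✓

y(n) = 2y(n-1) + 3y(n-2), y(0) = 1, y(1) = 5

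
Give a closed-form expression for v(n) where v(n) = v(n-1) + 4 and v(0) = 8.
Recurrence: v(n) = v(n-1) + 4, initial: v(0) = 8.
Each step adds 4, so v(n) = v(0) + 4n = 4n + 8.

v(n) = 4n + 8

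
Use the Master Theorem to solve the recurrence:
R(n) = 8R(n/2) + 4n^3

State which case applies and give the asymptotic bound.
Master Theorem template: R(n) = a·R(n/b) + f(n).
Here: a=8, b=2, f(n)=4n^3
Compute log_b(a) = log_2(8) = 3.
f(n) = 4n^3 = Θ(n^3). Case 2: R(n) = Θ(n^3 log n).

Case 2: R(n) = Θ(n^3 log n)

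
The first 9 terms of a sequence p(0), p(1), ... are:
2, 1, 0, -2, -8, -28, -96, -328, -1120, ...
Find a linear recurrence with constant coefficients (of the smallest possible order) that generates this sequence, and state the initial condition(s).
Look for the lowest-order linear relation among consecutive terms.
Observation: p(n) - 4·p(n-1) - (-2)·p(n-2) = 0 holds for the shown terms, and no order-1 relation p(n) = α·p(n-1) + β fits.
Check at n=3: 4·0 + (-2)·1 = -2. ✓

p(n) = 4p(n-1) - 2p(n-2), p(0) = 2, p(1) = 1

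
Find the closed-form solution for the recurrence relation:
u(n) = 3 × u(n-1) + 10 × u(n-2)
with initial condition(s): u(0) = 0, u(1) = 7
Recurrence: u(n) = 3 × u(n-1) + 10 × u(n-2), initial: u(0) = 0, u(1) = 7.
Characteristic equation: r² - 3r - 10 = 0, which factors as (r - 5)(r + 2) = 0, so r = 5, -2. General solution u(n) = A·5ⁿ + B·(-2)ⁿ. From u(0) = 0: A + B = 0. From u(1) = 7: 5A - 2B = 7. Solving gives A = 1, B = -1.

u(n) = 5ⁿ - (-2)ⁿ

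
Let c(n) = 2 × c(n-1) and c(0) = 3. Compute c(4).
Computing step by step:
c(0) = 3
c(1) = 2 × 3 = 6
c(2) = 2 × 6 = 12
c(3) = 2 × 12 = 24
c(4) = 2 × 24 = 48

48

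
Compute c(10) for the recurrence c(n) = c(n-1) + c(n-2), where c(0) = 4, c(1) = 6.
Computing the sequence terms:
4, 6, 10, 16, 26, 42, 68, 110, 178, 288, 466

466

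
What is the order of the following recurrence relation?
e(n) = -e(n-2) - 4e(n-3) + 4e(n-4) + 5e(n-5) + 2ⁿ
The order is the largest lag k for which e(n-k) appears. Here the deepest term is e(n-5) (the 2ⁿ term is non-homogeneous and does not affect the order), so the order is 5.

Order 5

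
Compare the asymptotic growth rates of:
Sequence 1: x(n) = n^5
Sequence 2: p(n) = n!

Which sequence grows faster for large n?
Comparing growth rates:
Growth-rate hierarchy: log n ≺ any polynomial ≺ any exponential cⁿ (c>1) ≺ n! ≺ nⁿ.
factorial dominates polynomial degree 5 asymptotically.

p(n) grows faster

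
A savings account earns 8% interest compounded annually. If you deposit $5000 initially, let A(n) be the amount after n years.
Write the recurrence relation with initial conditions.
Each year the balance grows by 8%, i.e. is multiplied by 1 + 8/100 = 1.08, so A(n) = 1.08 × A(n-1). The initial deposit gives A(0) = 5000.
Unrolling gives the closed form A(n) = 5000 × (1.08)ⁿ.

A(n) = 1.08 × A(n-1), A(0) = 5000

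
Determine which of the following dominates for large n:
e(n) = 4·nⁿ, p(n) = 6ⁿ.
Comparing growth rates:
Growth-rate hierarchy: log n ≺ any polynomial ≺ any exponential cⁿ (c>1) ≺ n! ≺ nⁿ.
super-exponential nⁿ dominates exponential base 6 asymptotically.

e(n) grows faster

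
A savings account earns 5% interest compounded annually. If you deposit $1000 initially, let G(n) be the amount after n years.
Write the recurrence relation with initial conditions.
Each year the balance grows by 5%, i.e. is multiplied by 1 + 5/100 = 1.05, so G(n) = 1.05 × G(n-1). The initial deposit gives G(0) = 1000.
Unrolling gives the closed form G(n) = 1000 × (1.05)ⁿ.

G(n) = 1.05 × G(n-1), G(0) = 1000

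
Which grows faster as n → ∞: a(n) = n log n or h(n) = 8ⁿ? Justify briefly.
Comparing growth rates:
Growth-rate hierarchy: log n ≺ any polynomial ≺ any exponential cⁿ (c>1) ≺ n! ≺ nⁿ.
exponential base 8 dominates polynomial degree 1 (with log factor) asymptotically.

h(n) grows faster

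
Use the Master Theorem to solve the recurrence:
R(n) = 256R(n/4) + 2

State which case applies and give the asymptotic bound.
Master Theorem template: R(n) = a·R(n/b) + f(n).
Here: a=256, b=4, f(n)=2
Compute log_b(a) = log_4(256) = 4.
f(n) = 2 = O(n^(4-ε)) with ε = 4. Case 1: R(n) = Θ(n^log_b(a)) = Θ(n^4).

Case 1: R(n) = Θ(n^4)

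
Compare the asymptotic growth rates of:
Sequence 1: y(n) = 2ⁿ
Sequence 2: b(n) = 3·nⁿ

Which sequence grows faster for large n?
Comparing growth rates:
Growth-rate hierarchy: log n ≺ any polynomial ≺ any exponential cⁿ (c>1) ≺ n! ≺ nⁿ.
super-exponential nⁿ dominates exponential base 2 asymptotically.

b(n) grows faster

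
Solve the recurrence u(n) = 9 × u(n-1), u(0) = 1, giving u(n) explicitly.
Recurrence: u(n) = 9 × u(n-1), initial: u(0) = 1.
Each term is 9 times the previous, so this is geometric with ratio 9. After n steps: u(n) = u(0)·9ⁿ = 9ⁿ.

u(n) = 9ⁿ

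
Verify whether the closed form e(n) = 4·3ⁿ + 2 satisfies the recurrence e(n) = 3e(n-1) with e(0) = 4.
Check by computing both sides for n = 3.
From the recurrence with e(0) = 4:
  e(0) = 4, e(1) = 12, e(2) = 36, e(3) = 108
  so the recurrence gives e(3) = 108.
From the proposed closed form e(n) = 4·3ⁿ + 2:
  e(3) = 110.
The recurrence gives 108 but the closed form gives 110, so the closed form does not satisfy the recurrence.

No, the closed form is incorrect.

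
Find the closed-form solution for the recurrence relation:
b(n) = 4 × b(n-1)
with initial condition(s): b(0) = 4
Recurrence: b(n) = 4 × b(n-1), initial: b(0) = 4.
Each term is 4 times the previous, so this is geometric with ratio 4. After n steps: b(n) = b(0)·4ⁿ = 4·4ⁿ.

b(n) = 4·4ⁿ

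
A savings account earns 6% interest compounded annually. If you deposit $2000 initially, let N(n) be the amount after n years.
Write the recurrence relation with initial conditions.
Each year the balance grows by 6%, i.e. is multiplied by 1 + 6/100 = 1.06, so N(n) = 1.06 × N(n-1). The initial deposit gives N(0) = 2000.
Unrolling gives the closed form N(n) = 2000 × (1.06)ⁿ.

N(n) = 1.06 × N(n-1), N(0) = 2000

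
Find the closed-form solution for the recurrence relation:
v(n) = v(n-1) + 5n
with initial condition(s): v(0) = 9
Recurrence: v(n) = v(n-1) + 5n, initial: v(0) = 9.
Telescoping: v(n) = v(0) + 5·Σᵢ₌₁ⁿ i = 9 + 5·n(n+1)/2.

v(n) = 5·n(n+1)/2 + 9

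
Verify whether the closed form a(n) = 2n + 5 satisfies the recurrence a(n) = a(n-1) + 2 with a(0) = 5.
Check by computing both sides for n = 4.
From the recurrence with a(0) = 5:
  a(0) = 5, a(1) = 7, a(2) = 9, a(3) = 11, a(4) = 13
  so the recurrence gives a(4) = 13.
From the proposed closed form a(n) = 2n + 5:
  a(4) = 13.
Both sides give 13 at n = 4, and the initial condition(s) match, so the closed form is consistent.

Yes, the closed form is correct.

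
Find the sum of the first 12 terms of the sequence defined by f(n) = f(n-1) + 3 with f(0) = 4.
Computing the sequence terms: 4, 7, 10, 13, 16, 19, 22, 25, 28, 31, 34, 37
Adding these values together:

246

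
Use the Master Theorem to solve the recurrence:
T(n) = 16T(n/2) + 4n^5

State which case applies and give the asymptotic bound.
Master Theorem template: T(n) = a·T(n/b) + f(n).
Here: a=16, b=2, f(n)=4n^5
Compute log_b(a) = log_2(16) = 4.
f(n) = 4n^5 = Ω(n^(4+ε)) with ε = 1, and the regularity condition holds (a·f(n/b) = (a/b^5)·f(n) with a/b^5 = 2^-1 < 1). Case 3: T(n) = Θ(f(n)) = Θ(n^5).

Case 3: T(n) = Θ(n^5)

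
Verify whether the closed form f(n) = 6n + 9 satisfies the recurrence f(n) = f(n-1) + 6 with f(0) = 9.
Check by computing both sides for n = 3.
From the recurrence with f(0) = 9:
  f(0) = 9, f(1) = 15, f(2) = 21, f(3) = 27
  so the recurrence gives f(3) = 27.
From the proposed closed form f(n) = 6n + 9:
  f(3) = 27.
Both sides give 27 at n = 3, and the initial condition(s) match, so the closed form is consistent.

Yes, the closed form is correct.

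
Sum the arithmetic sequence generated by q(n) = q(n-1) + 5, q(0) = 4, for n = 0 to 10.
Computing the sequence terms: 4, 9, 14, 19, 24, 29, 34, 39, 44, 49, 54
Adding these values together:

319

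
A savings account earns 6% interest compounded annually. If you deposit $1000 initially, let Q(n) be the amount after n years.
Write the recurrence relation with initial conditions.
Each year the balance grows by 6%, i.e. is multiplied by 1 + 6/100 = 1.06, so Q(n) = 1.06 × Q(n-1). The initial deposit gives Q(0) = 1000.
Unrolling gives the closed form Q(n) = 1000 × (1.06)ⁿ.

Q(n) = 1.06 × Q(n-1), Q(0) = 1000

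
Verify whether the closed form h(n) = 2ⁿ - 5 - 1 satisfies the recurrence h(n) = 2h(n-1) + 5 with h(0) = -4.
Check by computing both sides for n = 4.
From the recurrence with h(0) = -4:
  h(0) = -4, h(1) = -3, h(2) = -1, h(3) = 3, h(4) = 11
  so the recurrence gives h(4) = 11.
From the proposed closed form h(n) = 2ⁿ - 5 - 1:
  h(4) = 10.
The recurrence gives 11 but the closed form gives 10, so the closed form does not satisfy the recurrence.

No, the closed form is incorrect.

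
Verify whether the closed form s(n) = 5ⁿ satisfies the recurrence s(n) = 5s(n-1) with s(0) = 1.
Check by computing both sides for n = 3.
From the recurrence with s(0) = 1:
  s(0) = 1, s(1) = 5, s(2) = 25, s(3) = 125
  so the recurrence gives s(3) = 125.
From the proposed closed form s(n) = 5ⁿ:
  s(3) = 125.
Both sides give 125 at n = 3, and the initial condition(s) match, so the closed form is consistent.

Yes, the closed form is correct.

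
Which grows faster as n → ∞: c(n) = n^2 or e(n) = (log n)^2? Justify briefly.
Comparing growth rates:
Growth-rate hierarchy: log n ≺ any polynomial ≺ any exponential cⁿ (c>1) ≺ n! ≺ nⁿ.
polynomial degree 2 dominates polylogarithmic (log n)^2 asymptotically.

c(n) grows faster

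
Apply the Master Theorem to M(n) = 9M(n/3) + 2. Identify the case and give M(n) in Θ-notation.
Master Theorem template: M(n) = a·M(n/b) + f(n).
Here: a=9, b=3, f(n)=2
Compute log_b(a) = log_3(9) = 2.
f(n) = 2 = O(n^(2-ε)) with ε = 2. Case 1: M(n) = Θ(n^log_b(a)) = Θ(n^2).

Case 1: M(n) = Θ(n^2)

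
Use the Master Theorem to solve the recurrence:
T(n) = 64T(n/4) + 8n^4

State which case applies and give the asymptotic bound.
Master Theorem template: T(n) = a·T(n/b) + f(n).
Here: a=64, b=4, f(n)=8n^4
Compute log_b(a) = log_4(64) = 3.
f(n) = 8n^4 = Ω(n^(3+ε)) with ε = 1, and the regularity condition holds (a·f(n/b) = (a/b^4)·f(n) with a/b^4 = 4^-1 < 1). Case 3: T(n) = Θ(f(n)) = Θ(n^4).

Case 3: T(n) = Θ(n^4)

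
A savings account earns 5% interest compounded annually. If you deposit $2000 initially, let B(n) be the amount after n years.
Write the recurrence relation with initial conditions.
Each year the balance grows by 5%, i.e. is multiplied by 1 + 5/100 = 1.05, so B(n) = 1.05 × B(n-1). The initial deposit gives B(0) = 2000.
Unrolling gives the closed form B(n) = 2000 × (1.05)ⁿ.

B(n) = 1.05 × B(n-1), B(0) = 2000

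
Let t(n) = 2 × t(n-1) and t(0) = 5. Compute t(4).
Computing step by step:
t(0) = 5
t(1) = 2 × 5 = 10
t(2) = 2 × 10 = 20
t(3) = 2 × 20 = 40
t(4) = 2 × 40 = 80

80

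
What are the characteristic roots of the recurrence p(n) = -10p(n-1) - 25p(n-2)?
Substitute p(n) = rⁿ and divide through by rⁿ⁻²: r² + 10r + 25 = 0
Factor: (r + 5)² = 0, so r = -5 (double root).
General solution: p(n) = (A + Bn)·(-5)ⁿ

Characteristic: r² + 10r + 25 = 0, Roots: r = -5 (double root)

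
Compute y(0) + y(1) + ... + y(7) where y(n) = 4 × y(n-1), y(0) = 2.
Computing the sequence terms: 2, 8, 32, 128, 512, 2048, 8192, 32768
Adding these values together:

43690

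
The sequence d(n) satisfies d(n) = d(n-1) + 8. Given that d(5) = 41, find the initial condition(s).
d(5) = d(0) + 5·8, so d(0) = 41 - 40 = 1.

d(0) = 1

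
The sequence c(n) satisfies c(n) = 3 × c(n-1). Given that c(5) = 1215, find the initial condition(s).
In general c(n) = 3ⁿ · c(0). At n = 5: c(0) = c(5) / 3^5 = 1215 / 243 = 5.

c(0) = 5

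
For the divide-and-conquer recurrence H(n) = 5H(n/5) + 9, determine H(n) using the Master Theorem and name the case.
Master Theorem template: H(n) = a·H(n/b) + f(n).
Here: a=5, b=5, f(n)=9
Compute log_b(a) = log_5(5) = 1.
f(n) = 9 = O(n^(1-ε)) with ε = 1. Case 1: H(n) = Θ(n^log_b(a)) = Θ(n).

Case 1: H(n) = Θ(n)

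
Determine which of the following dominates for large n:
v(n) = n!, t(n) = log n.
Comparing growth rates:
Growth-rate hierarchy: log n ≺ any polynomial ≺ any exponential cⁿ (c>1) ≺ n! ≺ nⁿ.
factorial dominates logarithmic asymptotically.

v(n) grows faster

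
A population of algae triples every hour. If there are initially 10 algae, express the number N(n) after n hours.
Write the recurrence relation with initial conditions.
Each hour multiplies the count by 3, so the count after n hours depends only on the count after n-1 hours: N(n) = 3 × N(n-1). The starting count gives N(0) = 10.
Unrolling n times gives the closed form N(n) = 10 × 3ⁿ.

N(n) = 3 × N(n-1), N(0) = 10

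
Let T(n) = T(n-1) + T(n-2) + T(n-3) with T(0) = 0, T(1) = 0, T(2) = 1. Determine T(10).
Computing the sequence terms:
0, 0, 1, 1, 2, 4, 7, 13, 24, 44, 81

81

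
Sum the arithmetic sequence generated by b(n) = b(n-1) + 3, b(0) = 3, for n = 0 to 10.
Computing the sequence terms: 3, 6, 9, 12, 15, 18, 21, 24, 27, 30, 33
Adding these values together:

198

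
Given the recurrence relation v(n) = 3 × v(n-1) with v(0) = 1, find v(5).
Computing step by step:
v(0) = 1
v(1) = 3 × 1 = 3
v(2) = 3 × 3 = 9
v(3) = 3 × 9 = 27
v(4) = 3 × 27 = 81
v(5) = 3 × 81 = 243

243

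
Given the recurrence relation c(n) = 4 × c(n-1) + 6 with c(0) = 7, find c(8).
Computing step by step:
c(0) = 7
c(1) = 4 × 7 + 6 = 34
c(2) = 4 × 34 + 6 = 142
c(3) = 4 × 142 + 6 = 574
c(4) = 4 × 574 + 6 = 2302
c(5) = 4 × 2302 + 6 = 9214
c(6) = 4 × 9214 + 6 = 36862
c(7) = 4 × 36862 + 6 = 147454
c(8) = 4 × 147454 + 6 = 589822

589822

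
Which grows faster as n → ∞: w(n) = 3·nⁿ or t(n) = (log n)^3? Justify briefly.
Comparing growth rates:
Growth-rate hierarchy: log n ≺ any polynomial ≺ any exponential cⁿ (c>1) ≺ n! ≺ nⁿ.
super-exponential nⁿ dominates polylogarithmic (log n)^3 asymptotically.

w(n) grows faster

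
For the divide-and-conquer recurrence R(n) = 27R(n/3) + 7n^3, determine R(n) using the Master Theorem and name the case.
Master Theorem template: R(n) = a·R(n/b) + f(n).
Here: a=27, b=3, f(n)=7n^3
Compute log_b(a) = log_3(27) = 3.
f(n) = 7n^3 = Θ(n^3). Case 2: R(n) = Θ(n^3 log n).

Case 2: R(n) = Θ(n^3 log n)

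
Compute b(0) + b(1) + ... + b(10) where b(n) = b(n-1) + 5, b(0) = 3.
Computing the sequence terms: 3, 8, 13, 18, 23, 28, 33, 38, 43, 48, 53
Adding these values together:

308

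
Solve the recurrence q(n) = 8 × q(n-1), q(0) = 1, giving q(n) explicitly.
Recurrence: q(n) = 8 × q(n-1), initial: q(0) = 1.
Each term is 8 times the previous, so this is geometric with ratio 8. After n steps: q(n) = q(0)·8ⁿ = 8ⁿ.

q(n) = 8ⁿ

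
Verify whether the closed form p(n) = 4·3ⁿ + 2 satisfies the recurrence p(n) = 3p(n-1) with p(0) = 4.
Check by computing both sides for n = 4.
From the recurrence with p(0) = 4:
  p(0) = 4, p(1) = 12, p(2) = 36, p(3) = 108, p(4) = 324
  so the recurrence gives p(4) = 324.
From the proposed closed form p(n) = 4·3ⁿ + 2:
  p(4) = 326.
The recurrence gives 324 but the closed form gives 326, so the closed form does not satisfy the recurrence.

No, the closed form is incorrect.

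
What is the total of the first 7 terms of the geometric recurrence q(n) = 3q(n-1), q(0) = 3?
Computing the sequence terms: 3, 9, 27, 81, 243, 729, 2187
Adding these values together:

3279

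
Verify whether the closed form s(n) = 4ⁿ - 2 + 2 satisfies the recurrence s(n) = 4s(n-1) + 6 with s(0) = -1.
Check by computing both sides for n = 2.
From the recurrence with s(0) = -1:
  s(0) = -1, s(1) = 2, s(2) = 14
  so the recurrence gives s(2) = 14.
From the proposed closed form s(n) = 4ⁿ - 2 + 2:
  s(2) = 16.
The recurrence gives 14 but the closed form gives 16, so the closed form does not satisfy the recurrence.

No, the closed form is incorrect.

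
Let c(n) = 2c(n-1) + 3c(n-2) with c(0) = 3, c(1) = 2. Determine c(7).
Computing the sequence terms:
3, 2, 13, 32, 103, 302, 913, 2732

2732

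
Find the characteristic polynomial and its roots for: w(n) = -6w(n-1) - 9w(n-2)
Substitute w(n) = rⁿ and divide through by rⁿ⁻²: r² + 6r + 9 = 0
Factor: (r + 3)² = 0, so r = -3 (double root).
General solution: w(n) = (A + Bn)·(-3)ⁿ

Characteristic: r² + 6r + 9 = 0, Roots: r = -3 (double root)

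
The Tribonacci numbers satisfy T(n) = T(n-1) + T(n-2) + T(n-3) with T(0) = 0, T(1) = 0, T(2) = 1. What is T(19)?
Computing the sequence terms:
0, 0, 1, 1, 2, 4, 7, 13, 24, 44, 81, 149, 274, 504, 927, 1705, 3136, 5768, 10609, 19513

19513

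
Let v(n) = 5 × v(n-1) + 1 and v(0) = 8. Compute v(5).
Computing step by step:
v(0) = 8
v(1) = 5 × 8 + 1 = 41
v(2) = 5 × 41 + 1 = 206
v(3) = 5 × 206 + 1 = 1031
v(4) = 5 × 1031 + 1 = 5156
v(5) = 5 × 5156 + 1 = 25781

25781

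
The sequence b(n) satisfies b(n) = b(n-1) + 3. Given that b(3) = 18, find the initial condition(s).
b(3) = b(0) + 3·3, so b(0) = 18 - 9 = 9.

b(0) = 9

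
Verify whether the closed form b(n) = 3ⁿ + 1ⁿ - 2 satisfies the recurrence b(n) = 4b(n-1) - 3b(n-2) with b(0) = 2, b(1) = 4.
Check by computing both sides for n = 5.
From the recurrence with b(0) = 2, b(1) = 4:
  b(0) = 2, b(1) = 4, b(2) = 10, b(3) = 28, b(4) = 82, b(5) = 244
  so the recurrence gives b(5) = 244.
From the proposed closed form b(n) = 3ⁿ + 1ⁿ - 2:
  b(5) = 242.
The recurrence gives 244 but the closed form gives 242, so the closed form does not satisfy the recurrence.

No, the closed form is incorrect.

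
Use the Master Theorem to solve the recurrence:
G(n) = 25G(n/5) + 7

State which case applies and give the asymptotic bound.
Master Theorem template: G(n) = a·G(n/b) + f(n).
Here: a=25, b=5, f(n)=7
Compute log_b(a) = log_5(25) = 2.
f(n) = 7 = O(n^(2-ε)) with ε = 2. Case 1: G(n) = Θ(n^log_b(a)) = Θ(n^2).

Case 1: G(n) = Θ(n^2)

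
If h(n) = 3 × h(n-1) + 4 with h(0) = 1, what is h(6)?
Computing step by step:
h(0) = 1
h(1) = 3 × 1 + 4 = 7
h(2) = 3 × 7 + 4 = 25
h(3) = 3 × 25 + 4 = 79
h(4) = 3 × 79 + 4 = 241
h(5) = 3 × 241 + 4 = 727
h(6) = 3 × 727 + 4 = 2185

2185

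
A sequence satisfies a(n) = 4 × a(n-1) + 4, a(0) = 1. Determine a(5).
Computing step by step:
a(0) = 1
a(1) = 4 × 1 + 4 = 8
a(2) = 4 × 8 + 4 = 36
a(3) = 4 × 36 + 4 = 148
a(4) = 4 × 148 + 4 = 596
a(5) = 4 × 596 + 4 = 2388

2388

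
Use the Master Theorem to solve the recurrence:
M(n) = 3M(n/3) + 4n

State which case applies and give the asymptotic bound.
Master Theorem template: M(n) = a·M(n/b) + f(n).
Here: a=3, b=3, f(n)=4n
Compute log_b(a) = log_3(3) = 1.
f(n) = 4n = Θ(n). Case 2: M(n) = Θ(n log n).

Case 2: M(n) = Θ(n log n)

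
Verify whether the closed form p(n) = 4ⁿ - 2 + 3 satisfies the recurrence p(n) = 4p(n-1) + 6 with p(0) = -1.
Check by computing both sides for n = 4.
From the recurrence with p(0) = -1:
  p(0) = -1, p(1) = 2, p(2) = 14, p(3) = 62, p(4) = 254
  so the recurrence gives p(4) = 254.
From the proposed closed form p(n) = 4ⁿ - 2 + 3:
  p(4) = 257.
The recurrence gives 254 but the closed form gives 257, so the closed form does not satisfy the recurrence.

No, the closed form is incorrect.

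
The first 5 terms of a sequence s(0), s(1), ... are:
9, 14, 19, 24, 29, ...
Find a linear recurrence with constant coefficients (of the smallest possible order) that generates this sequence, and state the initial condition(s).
Look for the lowest-order linear relation among consecutive terms.
Observation: consecutive differences are constant (= 5).
Check at n=2: 1·14 + 5 = 19. ✓

s(n) = s(n-1) + 5, s(0) = 9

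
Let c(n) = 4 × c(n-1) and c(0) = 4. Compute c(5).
Computing step by step:
c(0) = 4
c(1) = 4 × 4 = 16
c(2) = 4 × 16 = 64
c(3) = 4 × 64 = 256
c(4) = 4 × 256 = 1024
c(5) = 4 × 1024 = 4096

4096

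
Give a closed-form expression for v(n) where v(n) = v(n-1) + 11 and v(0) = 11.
Recurrence: v(n) = v(n-1) + 11, initial: v(0) = 11.
Each step adds 11, so v(n) = v(0) + 11n = 11n + 11.

v(n) = 11n + 11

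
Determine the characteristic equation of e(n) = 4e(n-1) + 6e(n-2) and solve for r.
Substitute e(n) = rⁿ and divide through by rⁿ⁻²: r² - 4r - 6 = 0
Discriminant: 4² + 4·6 = 40, not a perfect square, so by the quadratic formula r = (4 ± √40)/2.
General solution: e(n) = A·r₁ⁿ + B·r₂ⁿ where r₁,r₂ = (4 ± √40)/2

Characteristic: r² - 4r - 6 = 0, Roots: r = (4 ± √40)/2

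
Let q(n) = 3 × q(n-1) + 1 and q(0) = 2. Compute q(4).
Computing step by step:
q(0) = 2
q(1) = 3 × 2 + 1 = 7
q(2) = 3 × 7 + 1 = 22
q(3) = 3 × 22 + 1 = 67
q(4) = 3 × 67 + 1 = 202

202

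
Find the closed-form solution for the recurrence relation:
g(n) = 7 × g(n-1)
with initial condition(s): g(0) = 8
Recurrence: g(n) = 7 × g(n-1), initial: g(0) = 8.
Each term is 7 times the previous, so this is geometric with ratio 7. After n steps: g(n) = g(0)·7ⁿ = 8·7ⁿ.

g(n) = 8·7ⁿ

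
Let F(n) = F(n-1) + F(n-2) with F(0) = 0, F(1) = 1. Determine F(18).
Computing the sequence terms:
0, 1, 1, 2, 3, 5, 8, 13, 21, 34, 55, 89, 144, 233, 377, 610, 987, 1597, 2584

2584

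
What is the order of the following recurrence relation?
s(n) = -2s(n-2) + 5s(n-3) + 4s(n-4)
The order is the largest lag k for which s(n-k) appears. Here the deepest term is s(n-4), so the order is 4.

Order 4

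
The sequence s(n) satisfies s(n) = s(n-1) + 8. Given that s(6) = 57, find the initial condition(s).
s(6) = s(0) + 6·8, so s(0) = 57 - 48 = 9.

s(0) = 9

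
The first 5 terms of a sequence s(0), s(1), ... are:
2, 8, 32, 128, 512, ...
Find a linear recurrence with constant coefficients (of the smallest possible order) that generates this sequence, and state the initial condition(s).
Look for the lowest-order linear relation among consecutive terms.
Observation: each term is 4× the previous.
Check at n=2: 4·8 = 32. ✓

s(n) = 4 × s(n-1), s(0) = 2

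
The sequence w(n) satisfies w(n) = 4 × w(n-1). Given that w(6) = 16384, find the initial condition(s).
In general w(n) = 4ⁿ · w(0). At n = 6: w(0) = w(6) / 4^6 = 16384 / 4096 = 4.

w(0) = 4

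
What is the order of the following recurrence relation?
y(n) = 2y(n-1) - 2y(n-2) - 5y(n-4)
The order is the largest lag k for which y(n-k) appears. Here the deepest term is y(n-4), so the order is 4.

Order 4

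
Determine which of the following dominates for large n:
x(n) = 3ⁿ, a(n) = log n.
Comparing growth rates:
Growth-rate hierarchy: log n ≺ any polynomial ≺ any exponential cⁿ (c>1) ≺ n! ≺ nⁿ.
exponential base 3 dominates logarithmic asymptotically.

x(n) grows faster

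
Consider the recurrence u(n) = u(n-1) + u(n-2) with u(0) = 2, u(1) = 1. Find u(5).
Computing the sequence terms:
2, 1, 3, 4, 7, 11

11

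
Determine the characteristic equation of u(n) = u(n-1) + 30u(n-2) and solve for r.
Substitute u(n) = rⁿ and divide through by rⁿ⁻²: r² - r - 30 = 0
Factor: (r + 5)(r - 6) = 0, so r = -5, 6.
General solution: u(n) = A·(-5)ⁿ + B·6ⁿ

Characteristic: r² - r - 30 = 0, Roots: r = -5, 6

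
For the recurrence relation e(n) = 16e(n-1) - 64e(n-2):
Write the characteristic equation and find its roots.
Substitute e(n) = rⁿ and divide through by rⁿ⁻²: r² - 16r + 64 = 0
Factor: (r - 8)² = 0, so r = 8 (double root).
General solution: e(n) = (A + Bn)·8ⁿ

Characteristic: r² - 16r + 64 = 0, Roots: r = 8 (double root)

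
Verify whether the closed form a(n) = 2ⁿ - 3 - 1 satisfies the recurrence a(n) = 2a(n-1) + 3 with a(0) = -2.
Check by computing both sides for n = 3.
From the recurrence with a(0) = -2:
  a(0) = -2, a(1) = -1, a(2) = 1, a(3) = 5
  so the recurrence gives a(3) = 5.
From the proposed closed form a(n) = 2ⁿ - 3 - 1:
  a(3) = 4.
The recurrence gives 5 but the closed form gives 4, so the closed form does not satisfy the recurrence.

No, the closed form is incorrect.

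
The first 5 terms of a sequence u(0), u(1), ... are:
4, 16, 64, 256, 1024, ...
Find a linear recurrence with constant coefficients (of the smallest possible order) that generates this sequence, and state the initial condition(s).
Look for the lowest-order linear relation among consecutive terms.
Observation: each term is 4× the previous.
Check at n=2: 4·16 = 64. ✓

u(n) = 4 × u(n-1), u(0) = 4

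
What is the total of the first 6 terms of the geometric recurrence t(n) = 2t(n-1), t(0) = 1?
Computing the sequence terms: 1, 2, 4, 8, 16, 32
Adding these values together:

63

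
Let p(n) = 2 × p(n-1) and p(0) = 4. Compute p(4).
Computing step by step:
p(0) = 4
p(1) = 2 × 4 = 8
p(2) = 2 × 8 = 16
p(3) = 2 × 16 = 32
p(4) = 2 × 32 = 64

64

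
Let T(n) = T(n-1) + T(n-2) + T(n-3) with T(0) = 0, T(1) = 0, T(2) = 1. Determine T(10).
Computing the sequence terms:
0, 0, 1, 1, 2, 4, 7, 13, 24, 44, 81

81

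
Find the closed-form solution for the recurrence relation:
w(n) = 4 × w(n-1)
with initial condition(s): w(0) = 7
Recurrence: w(n) = 4 × w(n-1), initial: w(0) = 7.
Each term is 4 times the previous, so this is geometric with ratio 4. After n steps: w(n) = w(0)·4ⁿ = 7·4ⁿ.

w(n) = 7·4ⁿ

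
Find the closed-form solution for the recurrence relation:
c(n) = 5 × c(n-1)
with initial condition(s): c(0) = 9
Recurrence: c(n) = 5 × c(n-1), initial: c(0) = 9.
Each term is 5 times the previous, so this is geometric with ratio 5. After n steps: c(n) = c(0)·5ⁿ = 9·5ⁿ.

c(n) = 9·5ⁿ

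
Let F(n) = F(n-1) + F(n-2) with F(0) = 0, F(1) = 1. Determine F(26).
Computing the sequence terms:
0, 1, 1, 2, 3, 5, 8, 13, 21, 34, 55, 89, 144, 233, 377, 610, 987, 1597, 2584, 4181, 6765, 10946, 17711, 28657, 46368, 75025, 121393

121393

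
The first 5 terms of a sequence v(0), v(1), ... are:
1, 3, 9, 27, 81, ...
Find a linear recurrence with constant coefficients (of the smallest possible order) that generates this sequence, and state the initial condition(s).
Look for the lowest-order linear relation among consecutive terms.
Observation: each term is 3× the previous.
Check at n=2: 3·3 = 9. ✓

v(n) = 3 × v(n-1), v(0) = 1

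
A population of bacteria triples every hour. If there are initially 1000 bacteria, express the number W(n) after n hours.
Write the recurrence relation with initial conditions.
Each hour multiplies the count by 3, so the count after n hours depends only on the count after n-1 hours: W(n) = 3 × W(n-1). The starting count gives W(0) = 1000.
Unrolling n times gives the closed form W(n) = 1000 × 3ⁿ.

W(n) = 3 × W(n-1), W(0) = 1000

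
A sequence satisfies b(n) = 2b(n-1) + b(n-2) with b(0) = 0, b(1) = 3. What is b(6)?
Computing the sequence terms:
0, 3, 6, 15, 36, 87, 210

210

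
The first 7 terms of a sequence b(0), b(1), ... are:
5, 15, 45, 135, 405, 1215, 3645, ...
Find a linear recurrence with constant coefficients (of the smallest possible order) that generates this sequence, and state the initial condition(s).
Look for the lowest-order linear relation among consecutive terms.
Observation: each term is 3× the previous.
Check at n=2: 3·15 = 45. ✓

b(n) = 3 × b(n-1), b(0) = 5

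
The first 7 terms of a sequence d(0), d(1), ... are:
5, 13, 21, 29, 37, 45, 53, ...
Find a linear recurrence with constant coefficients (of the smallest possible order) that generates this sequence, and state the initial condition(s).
Look for the lowest-order linear relation among consecutive terms.
Observation: consecutive differences are constant (= 8).
Check at n=2: 1·13 + 8 = 21. ✓

d(n) = d(n-1) + 8, d(0) = 5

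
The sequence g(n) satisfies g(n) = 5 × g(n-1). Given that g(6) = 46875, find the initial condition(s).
In general g(n) = 5ⁿ · g(0). At n = 6: g(0) = g(6) / 5^6 = 46875 / 15625 = 3.

g(0) = 3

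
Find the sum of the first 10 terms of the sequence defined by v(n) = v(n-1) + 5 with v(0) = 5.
Computing the sequence terms: 5, 10, 15, 20, 25, 30, 35, 40, 45, 50
Adding these values together:

275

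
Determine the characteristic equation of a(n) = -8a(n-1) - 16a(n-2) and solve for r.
Substitute a(n) = rⁿ and divide through by rⁿ⁻²: r² + 8r + 16 = 0
Factor: (r + 4)² = 0, so r = -4 (double root).
General solution: a(n) = (A + Bn)·(-4)ⁿ

Characteristic: r² + 8r + 16 = 0, Roots: r = -4 (double root)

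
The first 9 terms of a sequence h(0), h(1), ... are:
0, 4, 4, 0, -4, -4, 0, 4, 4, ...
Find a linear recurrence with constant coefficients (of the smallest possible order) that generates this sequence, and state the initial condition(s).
Look for the lowest-order linear relation among consecutive terms.
Observation: h(n) - 1·h(n-1) - (-1)·h(n-2) = 0 holds for the shown terms, and no order-1 relation h(n) = α·h(n-1) + β fits.
Check at n=3: 1·4 + (-1)·4 = 0. ✓

h(n) = h(n-1) - h(n-2), h(0) = 0, h(1) = 4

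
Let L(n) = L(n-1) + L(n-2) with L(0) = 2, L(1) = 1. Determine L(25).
Computing the sequence terms:
2, 1, 3, 4, 7, 11, 18, 29, 47, 76, 123, 199, 322, 521, 843, 1364, 2207, 3571, 5778, 9349, 15127, 24476, 39603, 64079, 103682, 167761

167761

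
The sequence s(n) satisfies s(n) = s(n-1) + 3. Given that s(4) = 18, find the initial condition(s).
s(4) = s(0) + 4·3, so s(0) = 18 - 12 = 6.

s(0) = 6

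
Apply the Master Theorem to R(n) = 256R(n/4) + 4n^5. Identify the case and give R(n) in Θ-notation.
Master Theorem template: R(n) = a·R(n/b) + f(n).
Here: a=256, b=4, f(n)=4n^5
Compute log_b(a) = log_4(256) = 4.
f(n) = 4n^5 = Ω(n^(4+ε)) with ε = 1, and the regularity condition holds (a·f(n/b) = (a/b^5)·f(n) with a/b^5 = 4^-1 < 1). Case 3: R(n) = Θ(f(n)) = Θ(n^5).

Case 3: R(n) = Θ(n^5)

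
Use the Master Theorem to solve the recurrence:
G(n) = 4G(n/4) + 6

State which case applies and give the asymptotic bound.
Master Theorem template: G(n) = a·G(n/b) + f(n).
Here: a=4, b=4, f(n)=6
Compute log_b(a) = log_4(4) = 1.
f(n) = 6 = O(n^(1-ε)) with ε = 1. Case 1: G(n) = Θ(n^log_b(a)) = Θ(n).

Case 1: G(n) = Θ(n)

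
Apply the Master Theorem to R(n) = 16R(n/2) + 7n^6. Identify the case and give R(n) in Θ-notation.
Master Theorem template: R(n) = a·R(n/b) + f(n).
Here: a=16, b=2, f(n)=7n^6
Compute log_b(a) = log_2(16) = 4.
f(n) = 7n^6 = Ω(n^(4+ε)) with ε = 2, and the regularity condition holds (a·f(n/b) = (a/b^6)·f(n) with a/b^6 = 2^-2 < 1). Case 3: R(n) = Θ(f(n)) = Θ(n^6).

Case 3: R(n) = Θ(n^6)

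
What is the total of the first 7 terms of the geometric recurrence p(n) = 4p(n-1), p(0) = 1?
Computing the sequence terms: 1, 4, 16, 64, 256, 1024, 4096
Adding these values together:

5461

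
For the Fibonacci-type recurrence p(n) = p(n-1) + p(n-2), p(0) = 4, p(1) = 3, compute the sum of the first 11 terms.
Computing the sequence terms: 4, 3, 7, 10, 17, 27, 44, 71, 115, 186, 301
Adding these values together:

785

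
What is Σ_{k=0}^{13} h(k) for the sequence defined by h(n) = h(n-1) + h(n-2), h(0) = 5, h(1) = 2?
Computing the sequence terms: 5, 2, 7, 9, 16, 25, 41, 66, 107, 173, 280, 453, 733, 1186
Adding these values together:

3103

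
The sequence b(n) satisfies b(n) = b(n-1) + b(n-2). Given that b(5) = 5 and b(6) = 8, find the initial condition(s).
Work backwards using b(k) = b(k+2) - b(k+1):
b(4) = b(6) - b(5) = 8 - 5 = 3
b(3) = b(5) - b(4) = 5 - 3 = 2
b(2) = b(4) - b(3) = 3 - 2 = 1
b(1) = b(3) - b(2) = 2 - 1 = 1
b(0) = b(2) - b(1) = 1 - 1 = 0

b(0) = 0, b(1) = 1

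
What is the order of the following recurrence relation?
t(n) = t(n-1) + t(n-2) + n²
The order is the largest lag k for which t(n-k) appears. Here the deepest term is t(n-2) (the n² term is non-homogeneous and does not affect the order), so the order is 2.

Order 2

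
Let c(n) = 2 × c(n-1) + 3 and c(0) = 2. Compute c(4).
Computing step by step:
c(0) = 2
c(1) = 2 × 2 + 3 = 7
c(2) = 2 × 7 + 3 = 17
c(3) = 2 × 17 + 3 = 37
c(4) = 2 × 37 + 3 = 77

77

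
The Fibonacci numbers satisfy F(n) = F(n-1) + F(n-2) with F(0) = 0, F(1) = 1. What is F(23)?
Computing the sequence terms:
0, 1, 1, 2, 3, 5, 8, 13, 21, 34, 55, 89, 144, 233, 377, 610, 987, 1597, 2584, 4181, 6765, 10946, 17711, 28657

28657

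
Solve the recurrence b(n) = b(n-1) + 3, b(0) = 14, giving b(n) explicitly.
Recurrence: b(n) = b(n-1) + 3, initial: b(0) = 14.
Each step adds 3, so b(n) = b(0) + 3n = 3n + 14.

b(n) = 3n + 14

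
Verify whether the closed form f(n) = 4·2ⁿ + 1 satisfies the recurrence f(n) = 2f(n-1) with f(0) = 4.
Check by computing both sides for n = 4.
From the recurrence with f(0) = 4:
  f(0) = 4, f(1) = 8, f(2) = 16, f(3) = 32, f(4) = 64
  so the recurrence gives f(4) = 64.
From the proposed closed form f(n) = 4·2ⁿ + 1:
  f(4) = 65.
The recurrence gives 64 but the closed form gives 65, so the closed form does not satisfy the recurrence.

No, the closed form is incorrect.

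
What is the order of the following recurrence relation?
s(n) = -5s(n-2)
The order is the largest lag k for which s(n-k) appears. Here the deepest term is s(n-2), so the order is 2.

Order 2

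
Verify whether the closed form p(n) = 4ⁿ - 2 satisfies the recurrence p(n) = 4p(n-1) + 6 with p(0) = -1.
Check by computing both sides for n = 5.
From the recurrence with p(0) = -1:
  p(0) = -1, p(1) = 2, p(2) = 14, p(3) = 62, p(4) = 254, p(5) = 1022
  so the recurrence gives p(5) = 1022.
From the proposed closed form p(n) = 4ⁿ - 2:
  p(5) = 1022.
Both sides give 1022 at n = 5, and the initial condition(s) match, so the closed form is consistent.

Yes, the closed form is correct.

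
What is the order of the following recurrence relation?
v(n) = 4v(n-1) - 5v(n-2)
The order is the largest lag k for which v(n-k) appears. Here the deepest term is v(n-2), so the order is 2.

Order 2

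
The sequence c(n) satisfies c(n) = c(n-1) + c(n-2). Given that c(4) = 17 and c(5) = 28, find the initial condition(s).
Work backwards using c(k) = c(k+2) - c(k+1):
c(3) = c(5) - c(4) = 28 - 17 = 11
c(2) = c(4) - c(3) = 17 - 11 = 6
c(1) = c(3) - c(2) = 11 - 6 = 5
c(0) = c(2) - c(1) = 6 - 5 = 1

c(0) = 1, c(1) = 5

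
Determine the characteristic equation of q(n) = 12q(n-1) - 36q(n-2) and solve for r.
Substitute q(n) = rⁿ and divide through by rⁿ⁻²: r² - 12r + 36 = 0
Factor: (r - 6)² = 0, so r = 6 (double root).
General solution: q(n) = (A + Bn)·6ⁿ

Characteristic: r² - 12r + 36 = 0, Roots: r = 6 (double root)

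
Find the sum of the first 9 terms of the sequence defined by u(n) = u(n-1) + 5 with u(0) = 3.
Computing the sequence terms: 3, 8, 13, 18, 23, 28, 33, 38, 43
Adding these values together:

207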